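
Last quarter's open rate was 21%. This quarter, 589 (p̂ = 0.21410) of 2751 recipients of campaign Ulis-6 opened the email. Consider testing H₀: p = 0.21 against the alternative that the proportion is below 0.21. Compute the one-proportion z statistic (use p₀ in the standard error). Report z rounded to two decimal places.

z = 0.53

p̂ = 589/2751 = 0.2141.
SE = √(p₀(1−p₀)/n) = √(0.1659/2751) = 0.0078.
z = (0.2141 − 0.21)/0.0078 = 0.0041/0.0078 = 0.53.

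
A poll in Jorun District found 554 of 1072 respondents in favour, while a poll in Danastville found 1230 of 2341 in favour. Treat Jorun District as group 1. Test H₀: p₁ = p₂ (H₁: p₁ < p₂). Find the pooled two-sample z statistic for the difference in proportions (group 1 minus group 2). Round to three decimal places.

p̂₁ = 554/1072 = 0.516791, p̂₂ = 1230/2341 = 0.525416.
Pooled p̂ = (554+1230)/(1072+2341) = 1784/3413 = 0.522707.
SE = √(0.249484 × 0.00136) = 0.018420.
z = (0.516791 − 0.525416)/0.018420 = -0.008625/0.018420 = -0.468.

z = -0.468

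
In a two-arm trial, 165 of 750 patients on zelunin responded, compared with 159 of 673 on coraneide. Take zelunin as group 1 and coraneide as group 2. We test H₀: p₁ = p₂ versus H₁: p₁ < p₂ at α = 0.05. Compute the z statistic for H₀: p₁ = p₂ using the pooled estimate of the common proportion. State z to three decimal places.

z = -0.730

p̂₁ = 165/750 = 0.22000, p̂₂ = 159/673 = 0.23626.
Pooled p̂ = (165+159)/(750+673) = 324/1423 = 0.22769.
SE = √(p̂(1−p̂)(1/n₁+1/n₂)) = √(0.22769·0.77231·0.00281922) = √(0.000495749) = 0.02227.
z = (0.22000 − 0.23626)/0.02227 = -0.01626/0.02227 = -0.730.
p-value = P(Z < -0.730) ≈ 0.2327; since p > α = 0.05, fail to reject H₀.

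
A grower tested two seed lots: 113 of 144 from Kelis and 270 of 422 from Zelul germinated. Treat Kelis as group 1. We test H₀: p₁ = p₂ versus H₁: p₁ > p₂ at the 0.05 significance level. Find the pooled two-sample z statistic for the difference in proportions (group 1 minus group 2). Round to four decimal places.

p̂₁ = 113/144 = 0.784722, p̂₂ = 270/422 = 0.639810.
Pooled p̂ = (113+270)/(144+422) = 383/566 = 0.676678.
SE = √(p̂(1−p̂)(1/n₁+1/n₂)) = √(0.676678·0.323322·0.00931411) = √(0.00203779) = 0.045142.
z = (0.784722 − 0.639810)/0.045142 = 0.144912/0.045142 = 3.2101.
p-value = P(Z > 3.210) ≈ 0.0007. With α = 0.05, reject H₀.

z = 3.2101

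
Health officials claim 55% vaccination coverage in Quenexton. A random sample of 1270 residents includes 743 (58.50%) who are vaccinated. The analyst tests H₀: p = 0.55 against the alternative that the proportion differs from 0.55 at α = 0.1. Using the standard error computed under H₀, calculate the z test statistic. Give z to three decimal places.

p̂ = 743/1270 = 0.58504.
Standard error under H₀: √(0.55×0.45/1270) = 0.01396.
z = (0.58504 − 0.55)/0.01396 = 0.03504/0.01396 = 2.510.
Two-sided p-value ≈ 2·Φ(−2.510) = 0.0121, so at α = 0.1 we reject H₀.

z = 2.510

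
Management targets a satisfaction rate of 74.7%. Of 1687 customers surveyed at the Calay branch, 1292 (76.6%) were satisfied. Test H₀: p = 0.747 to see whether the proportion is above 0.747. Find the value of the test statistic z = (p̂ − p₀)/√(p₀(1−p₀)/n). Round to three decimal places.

z = 1.782

p̂ = 1292/1687 = 0.765857.
Under H₀, SE = √(0.747·0.253/1687) = √(0.000112028) = 0.010584.
z = (0.765857 − 0.747)/0.010584 = 0.018857/0.010584 = 1.782.
p-value = P(Z > 1.782) ≈ 0.0374.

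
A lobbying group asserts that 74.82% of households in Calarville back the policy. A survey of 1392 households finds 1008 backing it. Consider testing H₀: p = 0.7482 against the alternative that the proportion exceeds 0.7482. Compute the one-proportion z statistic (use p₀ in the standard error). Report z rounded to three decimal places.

z = -2.068

p̂ = 1008/1392 ≈ 0.724138.
Under H₀, SE = √(0.7482·0.2518/1392) = √(0.000135343) = 0.011634.
z = (0.724138 − 0.7482)/0.011634 = -0.024062/0.011634 = -2.068.
p-value = P(Z > -2.068) ≈ 0.9807.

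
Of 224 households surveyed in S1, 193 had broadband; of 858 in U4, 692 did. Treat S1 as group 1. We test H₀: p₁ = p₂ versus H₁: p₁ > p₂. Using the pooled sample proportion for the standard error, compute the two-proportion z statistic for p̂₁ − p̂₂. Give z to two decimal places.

p̂₁ = 193/224 = 0.8616, p̂₂ = 692/858 = 0.8065.
Pooled p̂ = (193+692)/(224+858) = 885/1082 = 0.8179.
SE = √(0.148921 × 0.00562979) = 0.0290.
z = (0.8616 − 0.8065)/0.0290 = 0.0551/0.0290 = 1.90.
p-value = P(Z > 1.902) ≈ 0.0286.

z = 1.90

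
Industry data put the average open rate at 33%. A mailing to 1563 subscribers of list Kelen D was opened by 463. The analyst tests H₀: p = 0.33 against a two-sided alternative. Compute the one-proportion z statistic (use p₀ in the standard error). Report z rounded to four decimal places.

z = -2.8397

p̂ = 463/1563 = 0.296225.
Under H₀, SE = √(0.33·0.67/1563) = √(0.000141459) = 0.011894.
z = (0.296225 − 0.33)/0.011894 = -0.033775/0.011894 = -2.8397.
p-value = 2·P(Z > 2.840) ≈ 0.0045.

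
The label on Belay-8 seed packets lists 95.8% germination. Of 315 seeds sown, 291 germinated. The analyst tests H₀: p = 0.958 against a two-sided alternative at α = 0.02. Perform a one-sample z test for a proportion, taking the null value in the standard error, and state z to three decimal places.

p̂ = 291/315 = 0.923810.
Standard error under H₀: √(0.958×0.042/315) = 0.011302.
z = (0.923810 − 0.958)/0.011302 = -0.034190/0.011302 = -3.025.
p-value = 2·P(Z > 3.025) ≈ 0.0025, so at α = 0.02 we reject H₀.

z = -3.025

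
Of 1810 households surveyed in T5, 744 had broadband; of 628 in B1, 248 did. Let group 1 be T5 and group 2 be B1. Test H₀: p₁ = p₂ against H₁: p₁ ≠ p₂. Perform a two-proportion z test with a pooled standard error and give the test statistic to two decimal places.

z = 0.71

p̂₁ = 744/1810 = 0.4110, p̂₂ = 248/628 = 0.3949.
Pooled p̂ = (744+248)/(1810+628) = 992/2438 = 0.4069.
SE = √(p̂(1−p̂)(1/n₁+1/n₂)) = √(0.4069·0.5931·0.00214484) = √(0.000517616) = 0.0228.
z = (0.4110 − 0.3949)/0.0228 = 0.0161/0.0228 = 0.71.
Two-sided p-value ≈ 2·Φ(−0.710) = 0.4779.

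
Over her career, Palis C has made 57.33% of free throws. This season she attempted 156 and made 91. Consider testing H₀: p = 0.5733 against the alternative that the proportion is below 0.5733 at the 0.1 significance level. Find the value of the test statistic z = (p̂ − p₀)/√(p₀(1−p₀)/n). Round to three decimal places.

p̂ = 91/156 ≈ 0.58333.
Under H₀, SE = √(0.5733·0.4267/156) = √(0.00156812) = 0.03960.
z = (0.58333 − 0.5733)/0.03960 = 0.01003/0.03960 = 0.253.
p-value = P(Z < 0.253) ≈ 0.6000; since p > α = 0.1, fail to reject H₀.

z = 0.253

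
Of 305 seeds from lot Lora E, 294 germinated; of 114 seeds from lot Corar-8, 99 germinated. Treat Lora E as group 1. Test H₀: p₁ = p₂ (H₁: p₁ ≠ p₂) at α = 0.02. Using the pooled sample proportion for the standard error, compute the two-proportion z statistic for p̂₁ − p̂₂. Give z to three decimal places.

z = 3.607

p̂₁ = 294/305 ≈ 0.96393, p̂₂ = 99/114 ≈ 0.86842.
Pooled p̂ = (294+99)/(305+114) = 393/419 = 0.93795.
SE = √(0.058202 × 0.0120506) = 0.02648.
z = (0.96393 − 0.86842)/0.02648 = 0.09551/0.02648 = 3.607.
p-value = 2·P(Z > 3.607) ≈ 0.0003; since p < α = 0.02, reject H₀.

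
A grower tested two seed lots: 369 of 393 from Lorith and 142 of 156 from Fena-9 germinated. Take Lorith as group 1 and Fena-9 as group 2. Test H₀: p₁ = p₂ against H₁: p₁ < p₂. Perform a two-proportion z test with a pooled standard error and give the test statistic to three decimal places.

p̂₁ = 369/393 = 0.93893, p̂₂ = 142/156 = 0.91026.
Pooled p̂ = (369+142)/(393+156) = 511/549 = 0.93078.
SE = √(0.0644258 × 0.00895479) = 0.02402.
z = (0.93893 − 0.91026)/0.02402 = 0.02867/0.02402 = 1.194.

z = 1.194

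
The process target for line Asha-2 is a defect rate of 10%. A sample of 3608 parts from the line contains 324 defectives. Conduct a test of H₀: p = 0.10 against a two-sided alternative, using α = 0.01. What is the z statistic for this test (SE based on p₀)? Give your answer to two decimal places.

z = -2.04

p̂ = 324/3608 ≈ 0.0898.
Under H₀, SE = √(0.1·0.9/3608) = √(2.49446e-05) = 0.0050.
z = (0.0898 − 0.1)/0.0050 = -0.0102/0.0050 = -2.04.
p-value = 2·P(Z > 2.042) ≈ 0.0411; since p > α = 0.01, fail to reject H₀.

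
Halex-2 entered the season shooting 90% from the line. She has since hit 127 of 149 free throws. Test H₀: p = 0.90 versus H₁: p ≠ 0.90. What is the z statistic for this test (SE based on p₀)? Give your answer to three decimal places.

p̂ = 127/149 = 0.85235.
Under H₀, SE = √(0.9·0.1/149) = √(0.000604027) = 0.02458.
z = (0.85235 − 0.9)/0.02458 = -0.04765/0.02458 = -1.939.

z = -1.939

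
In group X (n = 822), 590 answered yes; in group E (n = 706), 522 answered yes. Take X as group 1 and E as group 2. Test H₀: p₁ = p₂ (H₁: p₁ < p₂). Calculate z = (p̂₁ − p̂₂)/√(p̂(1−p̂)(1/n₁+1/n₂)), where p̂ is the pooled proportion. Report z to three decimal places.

z = -0.946

p̂₁ = 590/822 ≈ 0.717762, p̂₂ = 522/706 ≈ 0.739377.
Pooled p̂ = (590+522)/(822+706) = 1112/1528 = 0.727749.
SE = √(0.198131 × 0.00263298) = 0.022840.
z = (0.717762 − 0.739377)/0.022840 = -0.021615/0.022840 = -0.946.
p-value = P(Z < -0.946) ≈ 0.1720.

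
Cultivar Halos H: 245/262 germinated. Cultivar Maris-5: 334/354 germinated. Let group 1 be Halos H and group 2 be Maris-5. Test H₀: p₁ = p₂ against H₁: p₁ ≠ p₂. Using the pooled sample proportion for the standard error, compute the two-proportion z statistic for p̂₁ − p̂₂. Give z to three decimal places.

z = -0.433

p̂₁ = 245/262 ≈ 0.93511, p̂₂ = 334/354 ≈ 0.94350.
Pooled p̂ = (245+334)/(262+354) = 579/616 = 0.93994.
SE = √(0.0564571 × 0.00664165) = 0.01936.
z = (0.93511 − 0.94350)/0.01936 = -0.00839/0.01936 = -0.433.
Two-sided p-value ≈ 2·Φ(−0.433) = 0.6649.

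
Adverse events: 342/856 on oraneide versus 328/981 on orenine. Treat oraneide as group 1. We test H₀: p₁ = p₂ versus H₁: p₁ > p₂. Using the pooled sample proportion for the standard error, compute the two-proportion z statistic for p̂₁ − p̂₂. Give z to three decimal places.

p̂₁ = 342/856 ≈ 0.399533, p̂₂ = 328/981 ≈ 0.334353.
Pooled p̂ = (342+328)/(856+981) = 670/1837 = 0.364725.
SE = √(0.231701 × 0.00218759) = 0.022514.
z = (0.399533 − 0.334353)/0.022514 = 0.065180/0.022514 = 2.895.
p-value = P(Z > 2.895) ≈ 0.0019.

z = 2.895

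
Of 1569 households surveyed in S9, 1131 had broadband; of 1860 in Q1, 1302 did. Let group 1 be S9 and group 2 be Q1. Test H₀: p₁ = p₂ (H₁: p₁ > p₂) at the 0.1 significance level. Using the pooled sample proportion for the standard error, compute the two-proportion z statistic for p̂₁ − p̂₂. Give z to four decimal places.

p̂₁ = 1131/1569 = 0.720841, p̂₂ = 1302/1860 = 0.700000.
Pooled p̂ = (1131+1302)/(1569+1860) = 2433/3429 = 0.709536.
SE = √(0.206095 × 0.00117498) = 0.015561.
z = (0.720841 − 0.700000)/0.015561 = 0.020841/0.015561 = 1.3393.
p-value = P(Z > 1.339) ≈ 0.0902, so at α = 0.1 we reject H₀.

z = 1.3393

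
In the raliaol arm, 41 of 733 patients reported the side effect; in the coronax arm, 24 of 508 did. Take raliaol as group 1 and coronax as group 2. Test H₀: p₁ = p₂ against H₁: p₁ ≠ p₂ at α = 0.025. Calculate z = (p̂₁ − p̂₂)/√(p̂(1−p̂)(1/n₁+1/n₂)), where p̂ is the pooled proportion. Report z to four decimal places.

p̂₁ = 41/733 = 0.0559345, p̂₂ = 24/508 = 0.0472441.
Pooled p̂ = (41+24)/(733+508) = 65/1241 = 0.0523771.
SE = √(0.0496338 × 0.00333276) = 0.0128615.
z = (0.0559345 − 0.0472441)/0.0128615 = 0.0086904/0.0128615 = 0.6757.
p-value = 2·P(Z > 0.676) ≈ 0.4992. With α = 0.025, fail to reject H₀.

z = 0.6757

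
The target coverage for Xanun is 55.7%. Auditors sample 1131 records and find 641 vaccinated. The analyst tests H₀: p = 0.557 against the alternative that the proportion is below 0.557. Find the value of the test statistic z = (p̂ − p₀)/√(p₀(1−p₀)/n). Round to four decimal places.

z = 0.6604

p̂ = 641/1131 ≈ 0.566755.
SE = √(p₀(1−p₀)/n) = √(0.24675/1131) = 0.014771.
z = (0.566755 − 0.557)/0.014771 = 0.009755/0.014771 = 0.6604.
p-value = P(Z < 0.660) ≈ 0.7455.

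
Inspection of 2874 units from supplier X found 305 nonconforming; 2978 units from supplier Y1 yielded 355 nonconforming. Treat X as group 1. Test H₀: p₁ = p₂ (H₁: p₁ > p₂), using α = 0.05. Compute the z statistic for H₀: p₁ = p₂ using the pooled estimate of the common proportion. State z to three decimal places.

z = -1.582

p̂₁ = 305/2874 ≈ 0.106124, p̂₂ = 355/2978 ≈ 0.119208.
Pooled p̂ = (305+355)/(2874+2978) = 660/5852 = 0.112782.
SE = √(p̂(1−p̂)(1/n₁+1/n₂)) = √(0.112782·0.887218·0.000683743) = √(6.84168e-05) = 0.008271.
z = (0.106124 − 0.119208)/0.008271 = -0.013084/0.008271 = -1.582.
p-value = P(Z > -1.582) ≈ 0.9432, so at α = 0.05 we fail to reject H₀.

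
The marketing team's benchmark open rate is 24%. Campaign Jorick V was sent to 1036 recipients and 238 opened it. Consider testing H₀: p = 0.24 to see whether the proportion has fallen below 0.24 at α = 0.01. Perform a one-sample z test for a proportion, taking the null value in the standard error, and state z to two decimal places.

p̂ = 238/1036 = 0.2297.
SE = √(p₀(1−p₀)/n) = √(0.1824/1036) = 0.0133.
z = (0.2297 − 0.24)/0.0133 = -0.0103/0.0133 = -0.77.
p-value = P(Z < -0.774) ≈ 0.2195. With α = 0.01, fail to reject H₀.

z = -0.77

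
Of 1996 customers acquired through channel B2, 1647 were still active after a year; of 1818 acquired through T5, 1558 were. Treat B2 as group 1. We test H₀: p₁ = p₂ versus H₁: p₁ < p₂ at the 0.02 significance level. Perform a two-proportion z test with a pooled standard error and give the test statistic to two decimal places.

p̂₁ = 1647/1996 ≈ 0.82515, p̂₂ = 1558/1818 ≈ 0.85699.
Pooled p̂ = (1647+1558)/(1996+1818) = 3205/3814 = 0.84033.
SE = √(p̂(1−p̂)(1/n₁+1/n₂)) = √(0.84033·0.15967·0.00105106) = √(0.00014103) = 0.01188.
z = (0.82515 − 0.85699)/0.01188 = -0.03184/0.01188 = -2.68.
p-value = P(Z < -2.681) ≈ 0.0037; since p < α = 0.02, reject H₀.

z = -2.68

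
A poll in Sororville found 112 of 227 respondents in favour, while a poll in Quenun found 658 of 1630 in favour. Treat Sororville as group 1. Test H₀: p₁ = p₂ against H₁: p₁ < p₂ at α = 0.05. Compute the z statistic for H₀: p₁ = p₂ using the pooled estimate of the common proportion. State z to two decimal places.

z = 2.57

p̂₁ = 112/227 ≈ 0.4934, p̂₂ = 658/1630 ≈ 0.4037.
Pooled p̂ = (112+658)/(227+1630) = 770/1857 = 0.4146.
SE = √(p̂(1−p̂)(1/n₁+1/n₂)) = √(0.4146·0.5854·0.00501878) = √(0.00121813) = 0.0349.
z = (0.4934 − 0.4037)/0.0349 = 0.0897/0.0349 = 2.57.
p-value = P(Z < 2.570) ≈ 0.9949, so at α = 0.05 we fail to reject H₀.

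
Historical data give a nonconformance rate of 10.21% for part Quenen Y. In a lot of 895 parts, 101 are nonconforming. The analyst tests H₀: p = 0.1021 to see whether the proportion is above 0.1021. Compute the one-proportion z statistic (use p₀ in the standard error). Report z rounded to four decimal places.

z = 1.0621

p̂ = 101/895 ≈ 0.1128492.
Under H₀, SE = √(0.1021·0.8979/895) = √(0.000102431) = 0.0101208.
z = (0.1128492 − 0.1021)/0.0101208 = 0.0107492/0.0101208 = 1.0621.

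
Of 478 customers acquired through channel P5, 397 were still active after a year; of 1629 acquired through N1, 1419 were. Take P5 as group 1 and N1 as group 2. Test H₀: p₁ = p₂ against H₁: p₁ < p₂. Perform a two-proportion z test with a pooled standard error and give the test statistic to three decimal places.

p̂₁ = 397/478 = 0.83054, p̂₂ = 1419/1629 = 0.87109.
Pooled p̂ = (397+1419)/(478+1629) = 1816/2107 = 0.86189.
SE = √(0.119036 × 0.00270592) = 0.01795.
z = (0.83054 − 0.87109)/0.01795 = -0.04055/0.01795 = -2.259.

z = -2.259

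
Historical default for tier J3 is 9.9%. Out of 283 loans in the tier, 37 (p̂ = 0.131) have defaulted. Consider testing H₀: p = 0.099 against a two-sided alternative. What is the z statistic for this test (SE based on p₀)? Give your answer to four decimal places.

p̂ = 37/283 ≈ 0.130742.
SE = √(p₀(1−p₀)/n) = √(0.089199/283) = 0.017754.
z = (0.130742 − 0.099)/0.017754 = 0.031742/0.017754 = 1.7879.

z = 1.7879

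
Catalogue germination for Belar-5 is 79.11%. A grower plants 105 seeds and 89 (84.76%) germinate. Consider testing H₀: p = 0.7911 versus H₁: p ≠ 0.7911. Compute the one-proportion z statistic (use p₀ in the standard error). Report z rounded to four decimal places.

p̂ = 89/105 ≈ 0.847619.
Under H₀, SE = √(0.7911·0.2089/105) = √(0.00157391) = 0.039673.
z = (0.847619 − 0.7911)/0.039673 = 0.056519/0.039673 = 1.4246.
Two-sided p-value ≈ 2·Φ(−1.425) = 0.1543.

z = 1.4246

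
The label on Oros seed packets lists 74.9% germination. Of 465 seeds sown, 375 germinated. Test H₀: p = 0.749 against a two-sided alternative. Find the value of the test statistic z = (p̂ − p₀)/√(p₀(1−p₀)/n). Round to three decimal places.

z = 2.857

p̂ = 375/465 = 0.80645.
Under H₀, SE = √(0.749·0.251/465) = √(0.000404299) = 0.02011.
z = (0.80645 − 0.749)/0.02011 = 0.05745/0.02011 = 2.857.
p-value = 2·P(Z > 2.857) ≈ 0.0043.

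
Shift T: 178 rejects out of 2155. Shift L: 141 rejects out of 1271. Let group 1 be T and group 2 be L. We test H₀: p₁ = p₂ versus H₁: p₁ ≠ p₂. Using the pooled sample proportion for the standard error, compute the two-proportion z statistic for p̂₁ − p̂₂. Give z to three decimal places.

z = -2.757

p̂₁ = 178/2155 ≈ 0.08260, p̂₂ = 141/1271 ≈ 0.11094.
Pooled p̂ = (178+141)/(2155+1271) = 319/3426 = 0.09311.
SE = √(p̂(1−p̂)(1/n₁+1/n₂)) = √(0.09311·0.90689·0.00125082) = √(0.000105621) = 0.01028.
z = (0.08260 − 0.11094)/0.01028 = -0.02834/0.01028 = -2.757.
Two-sided p-value ≈ 2·Φ(−2.757) = 0.0058.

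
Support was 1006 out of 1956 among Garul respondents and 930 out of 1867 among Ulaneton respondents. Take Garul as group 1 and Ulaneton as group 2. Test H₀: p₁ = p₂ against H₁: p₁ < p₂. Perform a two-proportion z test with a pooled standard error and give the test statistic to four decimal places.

z = 1.0008

p̂₁ = 1006/1956 = 0.5143149, p̂₂ = 930/1867 = 0.4981253.
Pooled p̂ = (1006+930)/(1956+1867) = 1936/3823 = 0.5064086.
SE = √(p̂(1−p̂)(1/n₁+1/n₂)) = √(0.5064086·0.4935914·0.00104687) = √(0.000261674) = 0.0161763.
z = (0.5143149 − 0.4981253)/0.0161763 = 0.0161896/0.0161763 = 1.0008.
p-value = P(Z < 1.001) ≈ 0.8415.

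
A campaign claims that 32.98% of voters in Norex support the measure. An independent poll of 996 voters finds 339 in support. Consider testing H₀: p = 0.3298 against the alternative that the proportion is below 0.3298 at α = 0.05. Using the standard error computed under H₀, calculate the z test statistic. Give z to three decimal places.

z = 0.709

p̂ = 339/996 = 0.34036.
Under H₀, SE = √(0.3298·0.6702/996) = √(0.00022192) = 0.01490.
z = (0.34036 − 0.3298)/0.01490 = 0.01056/0.01490 = 0.709.
p-value = P(Z < 0.709) ≈ 0.7608. With α = 0.05, fail to reject H₀.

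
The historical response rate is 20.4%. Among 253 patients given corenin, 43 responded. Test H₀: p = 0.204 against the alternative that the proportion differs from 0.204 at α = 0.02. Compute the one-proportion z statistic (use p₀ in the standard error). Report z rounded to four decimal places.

z = -1.3436

p̂ = 43/253 = 0.169960.
Under H₀, SE = √(0.204·0.796/253) = √(0.000641834) = 0.025334.
z = (0.169960 − 0.204)/0.025334 = -0.034040/0.025334 = -1.3436.
Two-sided p-value ≈ 2·Φ(−1.344) = 0.1791; since p > α = 0.02, fail to reject H₀.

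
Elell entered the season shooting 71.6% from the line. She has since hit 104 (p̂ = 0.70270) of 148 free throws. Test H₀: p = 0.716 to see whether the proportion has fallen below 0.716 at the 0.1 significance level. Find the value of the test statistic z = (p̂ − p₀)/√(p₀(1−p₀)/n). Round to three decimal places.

z = -0.359

p̂ = 104/148 ≈ 0.70270.
Standard error under H₀: √(0.716×0.284/148) = 0.03707.
z = (0.70270 − 0.716)/0.03707 = -0.01330/0.03707 = -0.359.
p-value = P(Z < -0.359) ≈ 0.3599, so at α = 0.1 we fail to reject H₀.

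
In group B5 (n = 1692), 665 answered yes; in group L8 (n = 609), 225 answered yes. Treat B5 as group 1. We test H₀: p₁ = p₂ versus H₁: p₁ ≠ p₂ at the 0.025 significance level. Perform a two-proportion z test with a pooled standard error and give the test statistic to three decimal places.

p̂₁ = 665/1692 = 0.39303, p̂₂ = 225/609 = 0.36946.
Pooled p̂ = (665+225)/(1692+609) = 890/2301 = 0.38679.
SE = √(p̂(1−p̂)(1/n₁+1/n₂)) = √(0.38679·0.61321·0.00223305) = √(0.000529642) = 0.02301.
z = (0.39303 − 0.36946)/0.02301 = 0.02357/0.02301 = 1.024.
p-value = 2·P(Z > 1.024) ≈ 0.3058. With α = 0.025, fail to reject H₀.

z = 1.024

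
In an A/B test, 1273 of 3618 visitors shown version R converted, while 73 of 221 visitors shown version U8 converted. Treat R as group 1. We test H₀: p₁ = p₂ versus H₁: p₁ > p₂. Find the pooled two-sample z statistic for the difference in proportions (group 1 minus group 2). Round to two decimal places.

p̂₁ = 1273/3618 ≈ 0.3519, p̂₂ = 73/221 ≈ 0.3303.
Pooled p̂ = (1273+73)/(3618+221) = 1346/3839 = 0.3506.
SE = √(p̂(1−p̂)(1/n₁+1/n₂)) = √(0.3506·0.6494·0.00480128) = √(0.00109317) = 0.0331.
z = (0.3519 − 0.3303)/0.0331 = 0.0216/0.0331 = 0.65.
p-value = P(Z > 0.651) ≈ 0.2574.

z = 0.65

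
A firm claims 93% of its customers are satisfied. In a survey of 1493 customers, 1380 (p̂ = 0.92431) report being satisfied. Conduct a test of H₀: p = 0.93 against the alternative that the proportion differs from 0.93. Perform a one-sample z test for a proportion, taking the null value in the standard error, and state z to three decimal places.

z = -0.861

p̂ = 1380/1493 = 0.924313.
Standard error under H₀: √(0.93×0.07/1493) = 0.006603.
z = (0.924313 − 0.93)/0.006603 = -0.005687/0.006603 = -0.861.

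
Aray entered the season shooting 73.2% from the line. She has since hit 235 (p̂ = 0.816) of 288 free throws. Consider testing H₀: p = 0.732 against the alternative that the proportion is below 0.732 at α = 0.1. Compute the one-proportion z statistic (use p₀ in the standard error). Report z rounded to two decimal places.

p̂ = 235/288 ≈ 0.8160.
Under H₀, SE = √(0.732·0.268/288) = √(0.000681167) = 0.0261.
z = (0.8160 − 0.732)/0.0261 = 0.0840/0.0261 = 3.22.
p-value = P(Z < 3.217) ≈ 0.9994, so at α = 0.1 we fail to reject H₀.

z = 3.22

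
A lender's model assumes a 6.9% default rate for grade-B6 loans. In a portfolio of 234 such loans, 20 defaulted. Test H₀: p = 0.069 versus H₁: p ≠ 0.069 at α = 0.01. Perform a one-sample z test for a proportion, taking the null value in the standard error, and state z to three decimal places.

p̂ = 20/234 ≈ 0.08547.
Standard error under H₀: √(0.069×0.931/234) = 0.01657.
z = (0.08547 − 0.069)/0.01657 = 0.01647/0.01657 = 0.994.
Two-sided p-value ≈ 2·Φ(−0.994) = 0.3202, so at α = 0.01 we fail to reject H₀.

z = 0.994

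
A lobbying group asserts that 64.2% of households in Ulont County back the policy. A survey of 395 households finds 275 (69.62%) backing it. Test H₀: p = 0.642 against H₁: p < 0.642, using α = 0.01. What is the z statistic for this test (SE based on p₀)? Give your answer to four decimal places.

z = 2.2470

p̂ = 275/395 = 0.696203.
Standard error under H₀: √(0.642×0.358/395) = 0.024122.
z = (0.696203 − 0.642)/0.024122 = 0.054203/0.024122 = 2.2470.
p-value = P(Z < 2.247) ≈ 0.9877, so at α = 0.01 we fail to reject H₀.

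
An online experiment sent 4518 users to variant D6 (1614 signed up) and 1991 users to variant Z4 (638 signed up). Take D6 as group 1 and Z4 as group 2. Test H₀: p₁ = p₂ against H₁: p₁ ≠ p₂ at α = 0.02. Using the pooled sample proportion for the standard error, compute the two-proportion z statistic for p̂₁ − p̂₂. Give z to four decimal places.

z = 2.8756

p̂₁ = 1614/4518 ≈ 0.357238, p̂₂ = 638/1991 ≈ 0.320442.
Pooled p̂ = (1614+638)/(4518+1991) = 2252/6509 = 0.345982.
SE = √(0.226279 × 0.000723597) = 0.012796.
z = (0.357238 − 0.320442)/0.012796 = 0.036796/0.012796 = 2.8756.
Two-sided p-value ≈ 2·Φ(−2.876) = 0.0040. With α = 0.02, reject H₀.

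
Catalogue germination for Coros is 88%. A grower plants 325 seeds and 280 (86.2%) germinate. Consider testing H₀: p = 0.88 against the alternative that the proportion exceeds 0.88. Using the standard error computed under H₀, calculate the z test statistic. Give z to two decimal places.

z = -1.02

p̂ = 280/325 ≈ 0.86154.
Under H₀, SE = √(0.88·0.12/325) = √(0.000324923) = 0.01803.
z = (0.86154 − 0.88)/0.01803 = -0.01846/0.01803 = -1.02.
p-value = P(Z > -1.024) ≈ 0.8471.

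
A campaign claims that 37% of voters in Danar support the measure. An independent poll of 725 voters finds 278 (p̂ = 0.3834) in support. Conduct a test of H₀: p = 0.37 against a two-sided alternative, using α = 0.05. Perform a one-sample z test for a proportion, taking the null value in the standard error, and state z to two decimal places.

p̂ = 278/725 = 0.3834.
Standard error under H₀: √(0.37×0.63/725) = 0.0179.
z = (0.3834 − 0.37)/0.0179 = 0.0134/0.0179 = 0.75.
p-value = 2·P(Z > 0.750) ≈ 0.4533, so at α = 0.05 we fail to reject H₀.

z = 0.75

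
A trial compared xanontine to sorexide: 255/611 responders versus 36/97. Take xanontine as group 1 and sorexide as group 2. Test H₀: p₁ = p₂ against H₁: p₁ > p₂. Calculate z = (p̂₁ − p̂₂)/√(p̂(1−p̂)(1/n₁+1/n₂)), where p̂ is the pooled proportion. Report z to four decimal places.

p̂₁ = 255/611 ≈ 0.417349, p̂₂ = 36/97 ≈ 0.371134.
Pooled p̂ = (255+36)/(611+97) = 291/708 = 0.411017.
SE = √(p̂(1−p̂)(1/n₁+1/n₂)) = √(0.411017·0.588983·0.0119459) = √(0.0028919) = 0.053776.
z = (0.417349 − 0.371134)/0.053776 = 0.046215/0.053776 = 0.8594.
p-value = P(Z > 0.859) ≈ 0.1951.

z = 0.8594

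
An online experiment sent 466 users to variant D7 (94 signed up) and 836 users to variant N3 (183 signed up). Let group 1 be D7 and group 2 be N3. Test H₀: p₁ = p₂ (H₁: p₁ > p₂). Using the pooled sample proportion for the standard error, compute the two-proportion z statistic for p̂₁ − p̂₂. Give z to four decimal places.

z = -0.7263

p̂₁ = 94/466 ≈ 0.201717, p̂₂ = 183/836 ≈ 0.218900.
Pooled p̂ = (94+183)/(466+836) = 277/1302 = 0.212750.
SE = √(0.167487 × 0.00334209) = 0.023659.
z = (0.201717 − 0.218900)/0.023659 = -0.017183/0.023659 = -0.7263.
p-value = P(Z > -0.726) ≈ 0.7662.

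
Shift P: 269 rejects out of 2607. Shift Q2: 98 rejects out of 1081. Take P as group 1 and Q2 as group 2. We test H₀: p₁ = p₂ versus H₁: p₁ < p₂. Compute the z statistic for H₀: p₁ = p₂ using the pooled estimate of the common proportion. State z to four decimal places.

z = 1.1568

p̂₁ = 269/2607 = 0.103184, p̂₂ = 98/1081 = 0.090657.
Pooled p̂ = (269+98)/(2607+1081) = 367/3688 = 0.099512.
SE = √(0.0896093 × 0.00130865) = 0.010829.
z = (0.103184 − 0.090657)/0.010829 = 0.012527/0.010829 = 1.1568.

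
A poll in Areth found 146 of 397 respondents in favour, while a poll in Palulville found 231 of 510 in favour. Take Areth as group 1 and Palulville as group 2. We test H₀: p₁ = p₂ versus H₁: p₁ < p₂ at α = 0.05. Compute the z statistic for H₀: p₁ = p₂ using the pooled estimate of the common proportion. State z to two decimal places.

p̂₁ = 146/397 = 0.3678, p̂₂ = 231/510 = 0.4529.
Pooled p̂ = (146+231)/(397+510) = 377/907 = 0.4157.
SE = √(p̂(1−p̂)(1/n₁+1/n₂)) = √(0.4157·0.5843·0.00447968) = √(0.00108805) = 0.0330.
z = (0.3678 − 0.4529)/0.0330 = -0.0851/0.0330 = -2.58.
p-value = P(Z < -2.582) ≈ 0.0049; since p < α = 0.05, reject H₀.

z = -2.58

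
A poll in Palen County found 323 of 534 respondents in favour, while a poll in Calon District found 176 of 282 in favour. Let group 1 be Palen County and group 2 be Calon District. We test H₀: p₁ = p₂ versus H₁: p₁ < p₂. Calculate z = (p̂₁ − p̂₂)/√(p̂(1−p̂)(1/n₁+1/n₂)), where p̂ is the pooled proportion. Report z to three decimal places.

z = -0.536

p̂₁ = 323/534 = 0.60487, p̂₂ = 176/282 = 0.62411.
Pooled p̂ = (323+176)/(534+282) = 499/816 = 0.61152.
SE = √(0.237563 × 0.00541876) = 0.03588.
z = (0.60487 − 0.62411)/0.03588 = -0.01924/0.03588 = -0.536.
p-value = P(Z < -0.536) ≈ 0.2958.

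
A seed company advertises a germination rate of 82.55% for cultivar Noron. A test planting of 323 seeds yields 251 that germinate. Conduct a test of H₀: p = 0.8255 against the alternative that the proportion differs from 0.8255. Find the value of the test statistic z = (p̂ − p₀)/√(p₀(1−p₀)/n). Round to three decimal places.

z = -2.292

p̂ = 251/323 ≈ 0.77709.
SE = √(p₀(1−p₀)/n) = √(0.14405/323) = 0.02112.
z = (0.77709 − 0.8255)/0.02112 = -0.04841/0.02112 = -2.292.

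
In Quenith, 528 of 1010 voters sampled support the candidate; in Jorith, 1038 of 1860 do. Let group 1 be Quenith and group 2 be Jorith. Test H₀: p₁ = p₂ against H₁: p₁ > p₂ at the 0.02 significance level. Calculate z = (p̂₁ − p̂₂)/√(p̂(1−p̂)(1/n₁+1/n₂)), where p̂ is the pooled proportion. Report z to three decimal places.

p̂₁ = 528/1010 ≈ 0.52277, p̂₂ = 1038/1860 ≈ 0.55806.
Pooled p̂ = (528+1038)/(1010+1860) = 1566/2870 = 0.54564.
SE = √(p̂(1−p̂)(1/n₁+1/n₂)) = √(0.54564·0.45436·0.00152773) = √(0.00037875) = 0.01946.
z = (0.52277 − 0.55806)/0.01946 = -0.03529/0.01946 = -1.813.
p-value = P(Z > -1.813) ≈ 0.9651, so at α = 0.02 we fail to reject H₀.

z = -1.813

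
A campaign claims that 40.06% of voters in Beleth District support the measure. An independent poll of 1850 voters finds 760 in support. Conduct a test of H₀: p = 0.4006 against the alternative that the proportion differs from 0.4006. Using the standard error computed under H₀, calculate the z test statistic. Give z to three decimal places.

p̂ = 760/1850 ≈ 0.41081.
Standard error under H₀: √(0.4006×0.5994/1850) = 0.01139.
z = (0.41081 − 0.4006)/0.01139 = 0.01021/0.01139 = 0.896.

z = 0.896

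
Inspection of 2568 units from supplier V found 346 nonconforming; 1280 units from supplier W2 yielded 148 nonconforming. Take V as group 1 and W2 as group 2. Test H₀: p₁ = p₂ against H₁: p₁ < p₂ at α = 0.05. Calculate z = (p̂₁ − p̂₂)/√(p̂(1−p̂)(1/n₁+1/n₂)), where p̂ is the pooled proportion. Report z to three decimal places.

p̂₁ = 346/2568 = 0.134735, p̂₂ = 148/1280 = 0.115625.
Pooled p̂ = (346+148)/(2568+1280) = 494/3848 = 0.128378.
SE = √(0.111897 × 0.00117066) = 0.011445.
z = (0.134735 − 0.115625)/0.011445 = 0.019110/0.011445 = 1.670.
p-value = P(Z < 1.670) ≈ 0.9525. With α = 0.05, fail to reject H₀.

z = 1.670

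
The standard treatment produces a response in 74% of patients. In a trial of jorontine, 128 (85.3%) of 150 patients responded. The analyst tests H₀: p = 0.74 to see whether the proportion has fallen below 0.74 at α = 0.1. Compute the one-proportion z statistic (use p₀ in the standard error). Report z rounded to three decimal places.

z = 3.164

p̂ = 128/150 ≈ 0.853333.
Standard error under H₀: √(0.74×0.26/150) = 0.035814.
z = (0.853333 − 0.74)/0.035814 = 0.113333/0.035814 = 3.164.
p-value = P(Z < 3.164) ≈ 0.9992, so at α = 0.1 we fail to reject H₀.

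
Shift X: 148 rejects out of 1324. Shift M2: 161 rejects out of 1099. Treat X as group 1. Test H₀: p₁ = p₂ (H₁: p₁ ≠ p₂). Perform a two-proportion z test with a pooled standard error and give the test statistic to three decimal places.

p̂₁ = 148/1324 ≈ 0.111782, p̂₂ = 161/1099 ≈ 0.146497.
Pooled p̂ = (148+161)/(1324+1099) = 309/2423 = 0.127528.
SE = √(p̂(1−p̂)(1/n₁+1/n₂)) = √(0.127528·0.872472·0.00166521) = √(0.000185278) = 0.013612.
z = (0.111782 − 0.146497)/0.013612 = -0.034715/0.013612 = -2.550.

z = -2.550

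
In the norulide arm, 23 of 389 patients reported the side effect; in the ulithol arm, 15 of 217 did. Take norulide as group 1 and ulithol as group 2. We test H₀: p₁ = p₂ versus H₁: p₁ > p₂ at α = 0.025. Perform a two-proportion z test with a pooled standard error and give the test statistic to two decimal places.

p̂₁ = 23/389 ≈ 0.0591, p̂₂ = 15/217 ≈ 0.0691.
Pooled p̂ = (23+15)/(389+217) = 38/606 = 0.0627.
SE = √(p̂(1−p̂)(1/n₁+1/n₂)) = √(0.0627·0.9373·0.00717899) = √(0.000421939) = 0.0205.
z = (0.0591 − 0.0691)/0.0205 = -0.0100/0.0205 = -0.49.
p-value = P(Z > -0.487) ≈ 0.6868; since p > α = 0.025, fail to reject H₀.

z = -0.49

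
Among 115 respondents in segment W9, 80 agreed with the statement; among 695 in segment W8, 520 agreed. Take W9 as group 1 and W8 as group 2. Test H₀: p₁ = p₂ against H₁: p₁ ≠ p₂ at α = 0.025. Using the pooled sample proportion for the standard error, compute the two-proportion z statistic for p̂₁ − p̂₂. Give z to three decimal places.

p̂₁ = 80/115 ≈ 0.69565, p̂₂ = 520/695 ≈ 0.74820.
Pooled p̂ = (80+520)/(115+695) = 600/810 = 0.74074.
SE = √(0.192044 × 0.0101345) = 0.04412.
z = (0.69565 − 0.74820)/0.04412 = -0.05255/0.04412 = -1.191.
p-value = 2·P(Z > 1.191) ≈ 0.2336, so at α = 0.025 we fail to reject H₀.

z = -1.191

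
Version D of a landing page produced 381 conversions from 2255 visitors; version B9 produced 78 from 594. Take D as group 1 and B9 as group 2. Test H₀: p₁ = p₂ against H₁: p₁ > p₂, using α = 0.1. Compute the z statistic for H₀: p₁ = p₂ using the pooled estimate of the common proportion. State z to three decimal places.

z = 2.220

p̂₁ = 381/2255 = 0.168958, p̂₂ = 78/594 = 0.131313.
Pooled p̂ = (381+78)/(2255+594) = 459/2849 = 0.161109.
SE = √(0.135153 × 0.00212696) = 0.016955.
z = (0.168958 − 0.131313)/0.016955 = 0.037645/0.016955 = 2.220.
p-value = P(Z > 2.220) ≈ 0.0132; since p < α = 0.1, reject H₀.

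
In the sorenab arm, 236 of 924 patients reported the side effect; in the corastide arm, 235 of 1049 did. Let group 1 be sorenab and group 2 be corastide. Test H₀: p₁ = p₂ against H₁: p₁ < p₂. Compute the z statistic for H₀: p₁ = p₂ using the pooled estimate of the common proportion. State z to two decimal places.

z = 1.63

p̂₁ = 236/924 ≈ 0.25541, p̂₂ = 235/1049 ≈ 0.22402.
Pooled p̂ = (236+235)/(924+1049) = 471/1973 = 0.23872.
SE = √(0.181734 × 0.00203554) = 0.01923.
z = (0.25541 − 0.22402)/0.01923 = 0.03139/0.01923 = 1.63.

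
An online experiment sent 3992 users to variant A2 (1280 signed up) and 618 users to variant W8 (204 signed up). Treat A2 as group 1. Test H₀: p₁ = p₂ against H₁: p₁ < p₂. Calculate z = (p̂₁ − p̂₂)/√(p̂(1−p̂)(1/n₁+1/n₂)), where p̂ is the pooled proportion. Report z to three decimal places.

z = -0.468

p̂₁ = 1280/3992 ≈ 0.32064, p̂₂ = 204/618 ≈ 0.33010.
Pooled p̂ = (1280+204)/(3992+618) = 1484/4610 = 0.32191.
SE = √(p̂(1−p̂)(1/n₁+1/n₂)) = √(0.32191·0.67809·0.00186862) = √(0.00040789) = 0.02020.
z = (0.32064 − 0.33010)/0.02020 = -0.00946/0.02020 = -0.468.
p-value = P(Z < -0.468) ≈ 0.3198.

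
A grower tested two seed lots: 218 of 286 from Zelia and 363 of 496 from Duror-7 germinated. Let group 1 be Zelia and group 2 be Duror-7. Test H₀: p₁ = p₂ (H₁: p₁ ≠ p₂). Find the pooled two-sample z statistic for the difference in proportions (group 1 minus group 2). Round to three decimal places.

z = 0.936

p̂₁ = 218/286 = 0.762238, p̂₂ = 363/496 = 0.731855.
Pooled p̂ = (218+363)/(286+496) = 581/782 = 0.742967.
SE = √(p̂(1−p̂)(1/n₁+1/n₂)) = √(0.742967·0.257033·0.00551263) = √(0.00105273) = 0.032446.
z = (0.762238 − 0.731855)/0.032446 = 0.030383/0.032446 = 0.936.
Two-sided p-value ≈ 2·Φ(−0.936) = 0.3491.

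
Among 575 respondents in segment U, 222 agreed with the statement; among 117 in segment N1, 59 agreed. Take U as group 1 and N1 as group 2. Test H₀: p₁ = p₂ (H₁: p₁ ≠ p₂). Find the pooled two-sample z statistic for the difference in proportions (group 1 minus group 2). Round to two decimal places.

p̂₁ = 222/575 ≈ 0.3861, p̂₂ = 59/117 ≈ 0.5043.
Pooled p̂ = (222+59)/(575+117) = 281/692 = 0.4061.
SE = √(0.241177 × 0.0102861) = 0.0498.
z = (0.3861 − 0.5043)/0.0498 = -0.1182/0.0498 = -2.37.
Two-sided p-value ≈ 2·Φ(−2.373) = 0.0177.

z = -2.37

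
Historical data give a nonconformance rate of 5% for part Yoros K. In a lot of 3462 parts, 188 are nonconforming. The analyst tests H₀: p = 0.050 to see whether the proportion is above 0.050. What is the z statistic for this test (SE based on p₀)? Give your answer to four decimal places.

p̂ = 188/3462 = 0.0543039.
Standard error under H₀: √(0.05×0.95/3462) = 0.0037041.
z = (0.0543039 − 0.05)/0.0037041 = 0.0043039/0.0037041 = 1.1619.
p-value = P(Z > 1.162) ≈ 0.1226.

z = 1.1619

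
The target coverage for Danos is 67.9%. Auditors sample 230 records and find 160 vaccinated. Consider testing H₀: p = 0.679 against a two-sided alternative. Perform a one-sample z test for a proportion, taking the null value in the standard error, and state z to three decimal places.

z = 0.541

p̂ = 160/230 = 0.69565.
Under H₀, SE = √(0.679·0.321/230) = √(0.000947648) = 0.03078.
z = (0.69565 − 0.679)/0.03078 = 0.01665/0.03078 = 0.541.
Two-sided p-value ≈ 2·Φ(−0.541) = 0.5886.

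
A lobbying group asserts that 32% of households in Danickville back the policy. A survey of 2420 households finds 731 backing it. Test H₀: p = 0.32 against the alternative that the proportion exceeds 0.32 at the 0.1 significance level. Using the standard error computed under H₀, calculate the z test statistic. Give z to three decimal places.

z = -1.891

p̂ = 731/2420 = 0.30207.
Under H₀, SE = √(0.32·0.68/2420) = √(8.99174e-05) = 0.00948.
z = (0.30207 − 0.32)/0.00948 = -0.01793/0.00948 = -1.891.
p-value = P(Z > -1.891) ≈ 0.9707. With α = 0.1, fail to reject H₀.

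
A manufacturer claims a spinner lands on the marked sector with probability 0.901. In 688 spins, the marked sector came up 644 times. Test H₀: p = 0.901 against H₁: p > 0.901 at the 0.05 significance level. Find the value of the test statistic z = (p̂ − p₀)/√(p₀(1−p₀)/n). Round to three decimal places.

z = 3.078

p̂ = 644/688 ≈ 0.936047.
SE = √(p₀(1−p₀)/n) = √(0.089199/688) = 0.011386.
z = (0.936047 − 0.901)/0.011386 = 0.035047/0.011386 = 3.078.
p-value = P(Z > 3.078) ≈ 0.0010; since p < α = 0.05, reject H₀.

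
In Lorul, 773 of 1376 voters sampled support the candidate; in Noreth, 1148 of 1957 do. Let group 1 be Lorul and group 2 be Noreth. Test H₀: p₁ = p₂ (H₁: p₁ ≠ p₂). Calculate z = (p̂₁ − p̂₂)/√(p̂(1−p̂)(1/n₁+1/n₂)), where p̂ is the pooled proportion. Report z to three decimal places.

p̂₁ = 773/1376 ≈ 0.56177, p̂₂ = 1148/1957 ≈ 0.58661.
Pooled p̂ = (773+1148)/(1376+1957) = 1921/3333 = 0.57636.
SE = √(p̂(1−p̂)(1/n₁+1/n₂)) = √(0.57636·0.42364·0.00123773) = √(0.000302216) = 0.01738.
z = (0.56177 − 0.58661)/0.01738 = -0.02484/0.01738 = -1.429.
Two-sided p-value ≈ 2·Φ(−1.429) = 0.1531.

z = -1.429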